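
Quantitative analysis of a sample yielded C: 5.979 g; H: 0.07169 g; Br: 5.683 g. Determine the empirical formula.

Moles — C: 5.979 / 12.01 = 0.4978 mol; H: 0.07169 / 1.008 = 0.07112 mol; Br: 5.683 / 79.90 = 0.07113 mol
Smallest is H at 0.07112 mol; normalising gives C 7.000, H 1.000, Br 1.000
≈ 7:1:1 → C7HBr

C7HBr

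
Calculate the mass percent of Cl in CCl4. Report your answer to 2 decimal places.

Molar mass = 1(12.01) + 4(35.45) = 153.810 g/mol
Mass of Cl per mole = 4 × 35.45 = 141.800 g
% Cl = 141.800 / 153.810 × 100 = 92.19%

92.19%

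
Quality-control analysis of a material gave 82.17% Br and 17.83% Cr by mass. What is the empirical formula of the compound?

Br3Cr

Assume 100 g: 82.17 g Br, 17.83 g Cr.
Br: 82.17 g ÷ 79.90 g/mol = 1.028 mol
Cr: 17.83 g ÷ 52.00 g/mol = 0.3429 mol
Smallest is Cr at 0.3429 mol; normalising gives Br 2.999, Cr 1.000
≈ 3:1 → Br3Cr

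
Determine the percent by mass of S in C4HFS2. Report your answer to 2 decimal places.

Molar mass = 4(12.01) + 1(1.008) + 1(19.00) + 2(32.07) = 132.188 g/mol
Mass of S per mole = 2 × 32.07 = 64.140 g
% S = 64.140 / 132.188 × 100 = 48.52%

48.52%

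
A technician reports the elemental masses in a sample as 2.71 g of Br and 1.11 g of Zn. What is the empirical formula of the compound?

Br2Zn

n(Br) = 2.71/79.90 = 0.03392, n(Zn) = 1.11/65.38 = 0.01698
Ratios (÷ 0.01698): Br 1.998, Zn 1.000
≈ 2:1 → Br2Zn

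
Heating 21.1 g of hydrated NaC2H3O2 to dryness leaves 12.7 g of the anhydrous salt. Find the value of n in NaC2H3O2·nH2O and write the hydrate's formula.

NaC2H3O2·3H2O

Mass of water lost = 21.1 − 12.7 = 8.4 g → 8.4 / 18.02 = 0.4661 mol H2O
Molar mass of NaC2H3O2 = 82.03 g/mol → mol NaC2H3O2 = 12.7 / 82.03 = 0.1548
n = 0.4661 / 0.1548 = 3.01 ≈ 3 → NaC2H3O2·3H2O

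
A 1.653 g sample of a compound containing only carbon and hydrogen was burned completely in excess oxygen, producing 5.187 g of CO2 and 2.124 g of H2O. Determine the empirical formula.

CH2

mol C = 5.187 / 44.01 = 0.1179; mass C = 0.1179 × 12.01 = 1.415 g
mol H = 2 × (2.124 / 18.02) = 0.2357; mass H = 0.2357 × 1.008 = 0.2376 g
Smallest is C at 0.1179 mol; normalising gives C 1.000, H 2.000
Ratio ≈ 1:2, so the empirical formula is CH2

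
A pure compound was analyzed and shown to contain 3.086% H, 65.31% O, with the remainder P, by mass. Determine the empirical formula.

Assume 100 g: 3.086 g H, 65.31 g O, 31.604 g P.
H: 3.086 g ÷ 1.008 g/mol = 3.062 mol
O: 65.31 g ÷ 16.00 g/mol = 4.082 mol
P: 31.604 g ÷ 30.97 g/mol = 1.02 mol
Smallest is P at 1.02 mol; normalising gives H 3.000, O 4.000, P 1.000
Ratio ≈ 3:4:1, so the empirical formula is H3O4P

H3O4P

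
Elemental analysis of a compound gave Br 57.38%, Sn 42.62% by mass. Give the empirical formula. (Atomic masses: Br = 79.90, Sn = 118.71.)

Br2Sn

Assume 100 g: 57.38 g Br, 42.62 g Sn.
Br: 57.38 g ÷ 79.90 g/mol = 0.7181 mol
Sn: 42.62 g ÷ 118.71 g/mol = 0.359 mol
Smallest is Sn at 0.359 mol; normalising gives Br 2.000, Sn 1.000
→ Br2Sn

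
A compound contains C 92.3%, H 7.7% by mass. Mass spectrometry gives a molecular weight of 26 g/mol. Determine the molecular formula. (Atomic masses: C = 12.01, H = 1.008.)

C2H2

Assume 100 g: 92.3 g C, 7.7 g H.
Moles — C: 92.3 / 12.01 = 7.685 mol; H: 7.7 / 1.008 = 7.639 mol
Ratios (÷ 7.639): C 1.006, H 1.000
≈ 1:1 → CH
Empirical-formula mass = 13.02 g/mol
n = 26 / 13.02 = 2.00 ≈ 2
Molecular formula = (CH)×2 = C2H2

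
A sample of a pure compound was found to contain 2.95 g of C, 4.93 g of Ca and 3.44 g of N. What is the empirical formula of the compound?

C2CaN2

C: 2.95 g ÷ 12.01 g/mol = 0.2456 mol
Ca: 4.93 g ÷ 40.08 g/mol = 0.123 mol
N: 3.44 g ÷ 14.01 g/mol = 0.2455 mol
Smallest is Ca at 0.123 mol; normalising gives C 1.997, Ca 1.000, N 1.996
→ C2CaN2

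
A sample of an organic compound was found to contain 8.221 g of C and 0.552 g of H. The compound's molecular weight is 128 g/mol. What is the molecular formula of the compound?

n(C) = 8.221/12.01 = 0.6845, n(H) = 0.552/1.008 = 0.5476
Smallest is H at 0.5476 mol; normalising gives C 1.250, H 1.000
Scaling by 4: C 5.00, H 4.00 → C5H4
Empirical-formula mass = 64.08 g/mol
n = 128 / 64.08 = 2.00 ≈ 2
Molecular formula = (C5H4)×2 = C10H8

C10H8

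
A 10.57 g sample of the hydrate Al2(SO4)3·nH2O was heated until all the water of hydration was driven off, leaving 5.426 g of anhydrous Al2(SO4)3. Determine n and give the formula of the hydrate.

Al2(SO4)3·18H2O

Mass of water lost = 10.57 − 5.426 = 5.144 g → 5.144 / 18.02 = 0.2855 mol H2O
Molar mass of Al2(SO4)3 = 342.17 g/mol → mol Al2(SO4)3 = 5.426 / 342.17 = 0.01586
n = 0.2855 / 0.01586 = 18.00 ≈ 18 → Al2(SO4)3·18H2O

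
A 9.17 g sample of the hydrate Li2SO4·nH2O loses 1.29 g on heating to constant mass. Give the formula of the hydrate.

Li2SO4·H2O

Mass of anhydrous Li2SO4 = 9.17 − 1.29 = 7.88 g
mol H2O = 1.29 / 18.02 = 0.07159
Molar mass of Li2SO4 = 109.95 g/mol → mol Li2SO4 = 7.88 / 109.95 = 0.07167
n = 0.07159 / 0.07167 = 1.00 ≈ 1 → Li2SO4·H2O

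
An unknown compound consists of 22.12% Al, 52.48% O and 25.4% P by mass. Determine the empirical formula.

AlO4P

Assume 100 g: 22.12 g Al, 52.48 g O, 25.4 g P.
n(Al) = 22.12/26.98 = 0.8199, n(O) = 52.48/16.00 = 3.28, n(P) = 25.4/30.97 = 0.8201
Divide by the smallest (0.8199 mol Al): Al 1.000, O 4.001, P 1.000
Ratio ≈ 1:4:1, so the empirical formula is AlO4P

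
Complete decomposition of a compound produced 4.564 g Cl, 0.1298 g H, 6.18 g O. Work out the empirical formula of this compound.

n(Cl) = 4.564/35.45 = 0.1287, n(H) = 0.1298/1.008 = 0.1288, n(O) = 6.18/16.00 = 0.3862
Divide by the smallest (0.1287 mol Cl): Cl 1.000, H 1.000, O 3.000
Ratio ≈ 1:1:3, so the empirical formula is ClHO3

ClHO3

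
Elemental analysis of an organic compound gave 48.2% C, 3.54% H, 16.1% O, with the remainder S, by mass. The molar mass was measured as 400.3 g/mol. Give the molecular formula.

Assume 100 g: 48.2 g C, 3.54 g H, 16.1 g O, 32.16 g S.
n(C) = 48.2/12.01 = 4.013, n(H) = 3.54/1.008 = 3.512, n(O) = 16.1/16.00 = 1.006, n(S) = 32.16/32.07 = 1.003
Smallest is S at 1.003 mol; normalising gives C 4.002, H 3.502, O 1.003, S 1.000
Multiply by 2: C 8.00, H 7.00, O 2.01, S 2.00 → C8H7O2S2
Empirical-formula mass = 199.28 g/mol
n = 400.3 / 199.28 = 2.01 ≈ 2
Molecular formula = (C8H7O2S2)×2 = C16H14O4S4

C16H14O4S4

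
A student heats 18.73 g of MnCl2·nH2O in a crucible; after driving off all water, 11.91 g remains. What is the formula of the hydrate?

Mass of water lost = 18.73 − 11.91 = 6.82 g → 6.82 / 18.02 = 0.3785 mol H2O
Molar mass of MnCl2 = 125.84 g/mol → mol MnCl2 = 11.91 / 125.84 = 0.09464
n = 0.3785 / 0.09464 = 4.00 ≈ 4 → MnCl2·4H2O

MnCl2·4H2O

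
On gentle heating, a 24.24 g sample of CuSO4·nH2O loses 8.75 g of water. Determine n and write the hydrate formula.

Mass of anhydrous CuSO4 = 24.24 − 8.75 = 15.49 g
mol H2O = 8.75 / 18.02 = 0.4856
Molar mass of CuSO4 = 159.62 g/mol → mol CuSO4 = 15.49 / 159.62 = 0.09704
n = 0.4856 / 0.09704 = 5.00 ≈ 5 → CuSO4·5H2O

CuSO4·5H2O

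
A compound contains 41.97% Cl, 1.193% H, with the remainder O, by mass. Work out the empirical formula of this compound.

ClHO3

Assume 100 g: 41.97 g Cl, 1.193 g H, 56.837 g O.
Cl: 41.97 g ÷ 35.45 g/mol = 1.184 mol
H: 1.193 g ÷ 1.008 g/mol = 1.184 mol
O: 56.837 g ÷ 16.00 g/mol = 3.552 mol
Divide by the smallest (1.184 mol H): Cl 1.000, H 1.000, O 3.001
→ ClHO3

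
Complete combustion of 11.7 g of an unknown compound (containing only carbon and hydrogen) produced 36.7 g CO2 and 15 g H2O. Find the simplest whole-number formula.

CH2

mol C = 36.7 / 44.01 = 0.8339; mass C = 0.8339 × 12.01 = 10.02 g
mol H = 2 × (15 / 18.02) = 1.665; mass H = 1.665 × 1.008 = 1.678 g
Smallest is C at 0.8339 mol; normalising gives C 1.000, H 1.996
≈ 1:2 → CH2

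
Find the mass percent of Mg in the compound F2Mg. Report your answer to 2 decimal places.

Molar mass = 2(19.00) + 1(24.31) = 62.310 g/mol
Mass of Mg per mole = 1 × 24.31 = 24.310 g
% Mg = 24.310 / 62.310 × 100 = 39.01%

39.01%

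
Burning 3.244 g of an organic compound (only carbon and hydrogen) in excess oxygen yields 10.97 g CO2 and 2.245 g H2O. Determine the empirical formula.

mol C = 10.97 / 44.01 = 0.2493; mass C = 0.2493 × 12.01 = 2.994 g
mol H = 2 × (2.245 / 18.02) = 0.2492; mass H = 0.2492 × 1.008 = 0.2512 g
Divide by the smallest (0.2492 mol H): C 1.000, H 1.000
→ CH

CH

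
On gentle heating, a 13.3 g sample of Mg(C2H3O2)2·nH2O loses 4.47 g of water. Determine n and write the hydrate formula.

Mg(C2H3O2)2·4H2O

Mass of anhydrous Mg(C2H3O2)2 = 13.3 − 4.47 = 8.83 g
mol H2O = 4.47 / 18.02 = 0.2481
Molar mass of Mg(C2H3O2)2 = 142.40 g/mol → mol Mg(C2H3O2)2 = 8.83 / 142.40 = 0.06201
n = 0.2481 / 0.06201 = 4.00 ≈ 4 → Mg(C2H3O2)2·4H2O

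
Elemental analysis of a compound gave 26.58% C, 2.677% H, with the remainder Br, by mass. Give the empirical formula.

Assume 100 g: 26.58 g C, 2.677 g H, 70.743 g Br.
n(C) = 26.58/12.01 = 2.213, n(H) = 2.677/1.008 = 2.656, n(Br) = 70.743/79.90 = 0.8854
Ratios (÷ 0.8854): C 2.500, H 3.000, Br 1.000
Multiply by 2: C 5.00, H 6.00, Br 2.00 → C5H6Br2

C5H6Br2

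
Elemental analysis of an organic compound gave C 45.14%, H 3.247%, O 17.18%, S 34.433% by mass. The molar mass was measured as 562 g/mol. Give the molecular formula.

C21H18O6S6

Assume 100 g: 45.14 g C, 3.247 g H, 17.18 g O, 34.433 g S.
n(C) = 45.14/12.01 = 3.759, n(H) = 3.247/1.008 = 3.221, n(O) = 17.18/16.00 = 1.074, n(S) = 34.433/32.07 = 1.074
Divide by the smallest (1.074 mol S): C 3.501, H 3.000, O 1.000, S 1.000
×2: C 7.00, H 6.00, O 2.00, S 2.00 → C7H6O2S2
Empirical-formula mass = 186.26 g/mol
n = 562 / 186.26 = 3.02 ≈ 3
Molecular formula = (C7H6O2S2)×3 = C21H18O6S6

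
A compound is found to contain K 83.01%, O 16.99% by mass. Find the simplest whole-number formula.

K2O

Assume 100 g: 83.01 g K, 16.99 g O.
n(K) = 83.01/39.10 = 2.123, n(O) = 16.99/16.00 = 1.062
Divide by the smallest (1.062 mol O): K 1.999, O 1.000
→ K2O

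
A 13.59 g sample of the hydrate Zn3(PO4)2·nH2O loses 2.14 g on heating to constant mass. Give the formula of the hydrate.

Mass of anhydrous Zn3(PO4)2 = 13.59 − 2.14 = 11.45 g
mol H2O = 2.14 / 18.02 = 0.1188
Molar mass of Zn3(PO4)2 = 386.08 g/mol → mol Zn3(PO4)2 = 11.45 / 386.08 = 0.02966
n = 0.1188 / 0.02966 = 4.00 ≈ 4 → Zn3(PO4)2·4H2O

Zn3(PO4)2·4H2O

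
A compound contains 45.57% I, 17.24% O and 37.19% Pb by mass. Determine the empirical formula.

Assume 100 g: 45.57 g I, 17.24 g O, 37.19 g Pb.
n(I) = 45.57/126.90 = 0.3591, n(O) = 17.24/16.00 = 1.077, n(Pb) = 37.19/207.2 = 0.1795
Smallest is Pb at 0.1795 mol; normalising gives I 2.001, O 6.003, Pb 1.000
≈ 2:6:1 → I2O6Pb

I2O6Pb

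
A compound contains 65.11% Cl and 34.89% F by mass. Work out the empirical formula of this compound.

ClF

Assume 100 g: 65.11 g Cl, 34.89 g F.
n(Cl) = 65.11/35.45 = 1.837, n(F) = 34.89/19.00 = 1.836
Smallest is F at 1.836 mol; normalising gives Cl 1.000, F 1.000
≈ 1:1 → ClF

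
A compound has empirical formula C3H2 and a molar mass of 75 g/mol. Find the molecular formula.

Empirical-formula mass = 38.05 g/mol
n = 75 / 38.05 = 1.97 ≈ 2
Molecular formula = (C3H2)2 = C6H4

C6H4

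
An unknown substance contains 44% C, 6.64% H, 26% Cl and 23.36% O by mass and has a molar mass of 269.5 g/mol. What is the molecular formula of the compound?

C10H18Cl2O4

Assume 100 g: 44 g C, 6.64 g H, 26 g Cl, 23.36 g O.
Moles — C: 44 / 12.01 = 3.664 mol; H: 6.64 / 1.008 = 6.587 mol; Cl: 26 / 35.45 = 0.7334 mol; O: 23.36 / 16.00 = 1.46 mol
Divide by the smallest (0.7334 mol Cl): C 4.995, H 8.982, Cl 1.000, O 1.991
≈ 5:9:1:2 → C5H9ClO2
Empirical-formula mass = 136.57 g/mol
n = 269.5 / 136.57 = 1.97 ≈ 2
Molecular formula = (C5H9ClO2)×2 = C10H18Cl2O4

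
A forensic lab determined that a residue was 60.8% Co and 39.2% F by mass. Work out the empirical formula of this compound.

Assume 100 g: 60.8 g Co, 39.2 g F.
n(Co) = 60.8/58.93 = 1.032, n(F) = 39.2/19.00 = 2.063
Ratios (÷ 1.032): Co 1.000, F 2.000
Ratio ≈ 1:2, so the empirical formula is CoF2

CoF2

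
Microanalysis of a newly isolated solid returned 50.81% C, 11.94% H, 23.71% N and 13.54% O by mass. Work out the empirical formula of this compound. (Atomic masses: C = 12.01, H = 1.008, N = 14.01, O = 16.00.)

Assume 100 g: 50.81 g C, 11.94 g H, 23.71 g N, 13.54 g O.
C: 50.81 g ÷ 12.01 g/mol = 4.231 mol
H: 11.94 g ÷ 1.008 g/mol = 11.85 mol
N: 23.71 g ÷ 14.01 g/mol = 1.692 mol
O: 13.54 g ÷ 16.00 g/mol = 0.8462 mol
Ratios (÷ 0.8462): C 4.999, H 13.997, N 2.000, O 1.000
→ C5H14N2O

C5H14N2O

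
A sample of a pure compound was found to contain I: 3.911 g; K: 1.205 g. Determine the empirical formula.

IK

n(I) = 3.911/126.90 = 0.03082, n(K) = 1.205/39.10 = 0.03082
Divide by the smallest (0.03082 mol K): I 1.000, K 1.000
→ IK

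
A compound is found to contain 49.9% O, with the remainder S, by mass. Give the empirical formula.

O2S

Assume 100 g: 49.9 g O, 50.1 g S.
n(O) = 49.9/16.00 = 3.119, n(S) = 50.1/32.07 = 1.562
Divide by the smallest (1.562 mol S): O 1.996, S 1.000
≈ 2:1 → O2S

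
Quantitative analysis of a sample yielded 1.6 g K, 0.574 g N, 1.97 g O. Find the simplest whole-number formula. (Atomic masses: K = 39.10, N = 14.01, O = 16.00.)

KNO3

K: 1.6 g ÷ 39.10 g/mol = 0.04092 mol
N: 0.574 g ÷ 14.01 g/mol = 0.04097 mol
O: 1.97 g ÷ 16.00 g/mol = 0.1231 mol
Divide by the smallest (0.04092 mol K): K 1.000, N 1.001, O 3.009
≈ 1:1:3 → KNO3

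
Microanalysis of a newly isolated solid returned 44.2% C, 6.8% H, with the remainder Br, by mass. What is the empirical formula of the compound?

C6H11Br

Assume 100 g: 44.2 g C, 6.8 g H, 49 g Br.
n(C) = 44.2/12.01 = 3.68, n(H) = 6.8/1.008 = 6.746, n(Br) = 49/79.90 = 0.6133
Smallest is Br at 0.6133 mol; normalising gives C 6.001, H 11.000, Br 1.000
→ C6H11Br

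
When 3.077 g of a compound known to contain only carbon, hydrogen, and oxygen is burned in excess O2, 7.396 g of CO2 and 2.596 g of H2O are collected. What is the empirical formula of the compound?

C7H12O2

mol C = 7.396 / 44.01 = 0.1681; mass C = 0.1681 × 12.01 = 2.018 g
mol H = 2 × (2.596 / 18.02) = 0.2881; mass H = 0.2881 × 1.008 = 0.2904 g
mass O = 3.077 − (2.309) = 0.7683 g → mol O = 0.04802
Ratios (÷ 0.04802): C 3.500, H 6.001, O 1.000
Scaling by 2: C 7.00, H 12.00, O 2.00 → C7H12O2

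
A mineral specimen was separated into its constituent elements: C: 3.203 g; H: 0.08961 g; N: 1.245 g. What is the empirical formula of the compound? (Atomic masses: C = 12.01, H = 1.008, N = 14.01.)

C: 3.203 g ÷ 12.01 g/mol = 0.2667 mol
H: 0.08961 g ÷ 1.008 g/mol = 0.0889 mol
N: 1.245 g ÷ 14.01 g/mol = 0.08887 mol
Smallest is N at 0.08887 mol; normalising gives C 3.001, H 1.000, N 1.000
→ C3HN

C3HN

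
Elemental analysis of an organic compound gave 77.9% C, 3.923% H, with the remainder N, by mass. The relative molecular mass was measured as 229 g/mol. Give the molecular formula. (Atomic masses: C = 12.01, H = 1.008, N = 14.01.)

C15H9N3

Assume 100 g: 77.9 g C, 3.923 g H, 18.177 g N.
C: 77.9 g ÷ 12.01 g/mol = 6.486 mol
H: 3.923 g ÷ 1.008 g/mol = 3.892 mol
N: 18.177 g ÷ 14.01 g/mol = 1.297 mol
Smallest is N at 1.297 mol; normalising gives C 4.999, H 3.000, N 1.000
→ C5H3N
Empirical-formula mass = 77.08 g/mol
n = 229 / 77.08 = 2.97 ≈ 3
Molecular formula = (C5H3N)×3 = C15H9N3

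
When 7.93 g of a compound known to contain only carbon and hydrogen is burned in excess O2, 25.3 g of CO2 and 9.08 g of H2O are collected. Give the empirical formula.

mol C = 25.3 / 44.01 = 0.5749; mass C = 0.5749 × 12.01 = 6.904 g
mol H = 2 × (9.08 / 18.02) = 1.008; mass H = 1.008 × 1.008 = 1.016 g
Divide by the smallest (0.5749 mol C): C 1.000, H 1.753
Scaling by 4: C 4.00, H 7.01 → C4H7

C4H7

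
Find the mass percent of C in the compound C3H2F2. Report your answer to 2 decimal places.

Molar mass = 3(12.01) + 2(1.008) + 2(19.00) = 76.046 g/mol
Mass of C per mole = 3 × 12.01 = 36.030 g
% C = 36.030 / 76.046 × 100 = 47.38%

47.38%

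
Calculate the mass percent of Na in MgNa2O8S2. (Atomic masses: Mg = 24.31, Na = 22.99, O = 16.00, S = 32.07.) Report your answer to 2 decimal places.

Molar mass = 1(24.31) + 2(22.99) + 8(16.00) + 2(32.07) = 262.430 g/mol
Mass of Na per mole = 2 × 22.99 = 45.980 g
% Na = 45.980 / 262.430 × 100 = 17.52%

17.52%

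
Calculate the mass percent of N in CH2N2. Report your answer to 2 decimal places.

66.64%

Molar mass = 1(12.01) + 2(1.008) + 2(14.01) = 42.046 g/mol
Mass of N per mole = 2 × 14.01 = 28.020 g
% N = 28.020 / 42.046 × 100 = 66.64%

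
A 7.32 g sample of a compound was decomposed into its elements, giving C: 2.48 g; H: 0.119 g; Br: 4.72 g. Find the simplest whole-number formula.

C7H4Br2

Moles — C: 2.48 / 12.01 = 0.2065 mol; H: 0.119 / 1.008 = 0.1181 mol; Br: 4.72 / 79.90 = 0.05907 mol
Divide by the smallest (0.05907 mol Br): C 3.496, H 1.998, Br 1.000
Scaling by 2: C 6.99, H 4.00, Br 2.00 → C7H4Br2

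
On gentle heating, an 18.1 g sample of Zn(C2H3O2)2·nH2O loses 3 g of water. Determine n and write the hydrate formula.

Mass of anhydrous Zn(C2H3O2)2 = 18.1 − 3 = 15.1 g
mol H2O = 3 / 18.02 = 0.1665
Molar mass of Zn(C2H3O2)2 = 183.47 g/mol → mol Zn(C2H3O2)2 = 15.1 / 183.47 = 0.0823
n = 0.1665 / 0.0823 = 2.02 ≈ 2 → Zn(C2H3O2)2·2H2O

Zn(C2H3O2)2·2H2O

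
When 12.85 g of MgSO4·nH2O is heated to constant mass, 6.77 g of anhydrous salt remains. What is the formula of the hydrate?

MgSO4·6H2O

Mass of water lost = 12.85 − 6.77 = 6.08 g → 6.08 / 18.02 = 0.3374 mol H2O
Molar mass of MgSO4 = 120.38 g/mol → mol MgSO4 = 6.77 / 120.38 = 0.05624
n = 0.3374 / 0.05624 = 6.00 ≈ 6 → MgSO4·6H2O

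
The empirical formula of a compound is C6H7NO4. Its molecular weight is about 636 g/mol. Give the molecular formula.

C24H28N4O16

Empirical-formula mass = 157.13 g/mol
n = 636 / 157.13 = 4.05 ≈ 4
Molecular formula = (C6H7NO4)4 = C24H28N4O16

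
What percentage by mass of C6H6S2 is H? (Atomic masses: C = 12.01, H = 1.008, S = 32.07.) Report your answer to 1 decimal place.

4.3%

Molar mass = 6(12.01) + 6(1.008) + 2(32.07) = 142.248 g/mol
Mass of H per mole = 6 × 1.008 = 6.048 g
% H = 6.048 / 142.248 × 100 = 4.3%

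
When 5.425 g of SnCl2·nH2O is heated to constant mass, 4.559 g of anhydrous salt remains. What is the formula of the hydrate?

SnCl2·2H2O

Mass of water lost = 5.425 − 4.559 = 0.866 g → 0.866 / 18.02 = 0.04806 mol H2O
Molar mass of SnCl2 = 189.61 g/mol → mol SnCl2 = 4.559 / 189.61 = 0.02404
n = 0.04806 / 0.02404 = 2.00 ≈ 2 → SnCl2·2H2O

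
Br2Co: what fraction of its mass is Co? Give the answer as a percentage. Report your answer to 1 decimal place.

Molar mass = 2(79.90) + 1(58.93) = 218.730 g/mol
Mass of Co per mole = 1 × 58.93 = 58.930 g
% Co = 58.930 / 218.730 × 100 = 26.9%

26.9%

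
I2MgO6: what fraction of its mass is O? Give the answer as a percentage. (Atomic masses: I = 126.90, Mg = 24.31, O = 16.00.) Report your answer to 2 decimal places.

Molar mass = 2(126.90) + 1(24.31) + 6(16.00) = 374.110 g/mol
Mass of O per mole = 6 × 16.00 = 96.000 g
% O = 96.000 / 374.110 × 100 = 25.66%

25.66%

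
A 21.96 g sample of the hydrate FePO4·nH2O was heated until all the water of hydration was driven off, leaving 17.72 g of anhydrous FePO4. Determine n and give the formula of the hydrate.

Mass of water lost = 21.96 − 17.72 = 4.24 g → 4.24 / 18.02 = 0.2353 mol H2O
Molar mass of FePO4 = 150.82 g/mol → mol FePO4 = 17.72 / 150.82 = 0.1175
n = 0.2353 / 0.1175 = 2.00 ≈ 2 → FePO4·2H2O

FePO4·2H2O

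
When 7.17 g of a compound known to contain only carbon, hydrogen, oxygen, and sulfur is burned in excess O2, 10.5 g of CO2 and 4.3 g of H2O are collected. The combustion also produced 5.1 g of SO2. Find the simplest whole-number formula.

C3H6OS

mol C = 10.5 / 44.01 = 0.2386; mass C = 0.2386 × 12.01 = 2.865 g
mol H = 2 × (4.3 / 18.02) = 0.4772; mass H = 0.4772 × 1.008 = 0.4811 g
mol S = 5.1 / 64.07 = 0.07960; mass S = 2.553 g
mass O = 7.17 − (5.899) = 1.271 g → mol O = 0.07942
Divide by the smallest (0.07942 mol O): C 3.004, H 6.009, O 1.000, S 1.002
Ratio ≈ 3:6:1:1, so the empirical formula is C3H6OS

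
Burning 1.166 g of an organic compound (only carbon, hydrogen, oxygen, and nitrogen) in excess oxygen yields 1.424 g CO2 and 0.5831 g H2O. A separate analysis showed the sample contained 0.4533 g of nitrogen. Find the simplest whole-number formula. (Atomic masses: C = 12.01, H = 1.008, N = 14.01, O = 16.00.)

mol C = 1.424 / 44.01 = 0.03236; mass C = 0.03236 × 12.01 = 0.3886 g
mol H = 2 × (0.5831 / 18.02) = 0.06472; mass H = 0.06472 × 1.008 = 0.06523 g
mol N = 0.4533 / 14.01 = 0.03236
mass O = 1.166 − (0.9071) = 0.2589 g → mol O = 0.01618
Divide by the smallest (0.01618 mol O): C 2.000, H 4.000, N 2.000, O 1.000
Ratio ≈ 2:4:2:1, so the empirical formula is C2H4N2O

C2H4N2O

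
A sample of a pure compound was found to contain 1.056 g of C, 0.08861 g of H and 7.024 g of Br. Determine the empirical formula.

CHBr

n(C) = 1.056/12.01 = 0.08793, n(H) = 0.08861/1.008 = 0.08791, n(Br) = 7.024/79.90 = 0.08791
Divide by the smallest (0.08791 mol H): C 1.000, H 1.000, Br 1.000
Ratio ≈ 1:1:1, so the empirical formula is CHBr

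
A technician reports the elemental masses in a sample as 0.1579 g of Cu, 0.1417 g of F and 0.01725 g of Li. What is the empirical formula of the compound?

Cu: 0.1579 g ÷ 63.55 g/mol = 0.002485 mol
F: 0.1417 g ÷ 19.00 g/mol = 0.007458 mol
Li: 0.01725 g ÷ 6.94 g/mol = 0.002486 mol
Ratios (÷ 0.002485): Cu 1.000, F 3.002, Li 1.000
→ CuF3Li

CuF3Li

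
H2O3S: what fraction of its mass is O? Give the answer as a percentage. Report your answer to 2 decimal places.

58.48%

Molar mass = 2(1.008) + 3(16.00) + 1(32.07) = 82.086 g/mol
Mass of O per mole = 3 × 16.00 = 48.000 g
% O = 48.000 / 82.086 × 100 = 58.48%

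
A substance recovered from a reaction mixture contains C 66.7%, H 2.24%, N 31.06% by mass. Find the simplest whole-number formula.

C5H2N2

Assume 100 g: 66.7 g C, 2.24 g H, 31.06 g N.
Moles — C: 66.7 / 12.01 = 5.554 mol; H: 2.24 / 1.008 = 2.222 mol; N: 31.06 / 14.01 = 2.217 mol
Ratios (÷ 2.217): C 2.505, H 1.002, N 1.000
Scaling by 2: C 5.01, H 2.00, N 2.00 → C5H2N2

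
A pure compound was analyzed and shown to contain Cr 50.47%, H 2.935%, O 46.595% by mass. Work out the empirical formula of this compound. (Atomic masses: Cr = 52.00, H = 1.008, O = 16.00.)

Assume 100 g: 50.47 g Cr, 2.935 g H, 46.595 g O.
Cr: 50.47 g ÷ 52.00 g/mol = 0.9706 mol
H: 2.935 g ÷ 1.008 g/mol = 2.912 mol
O: 46.595 g ÷ 16.00 g/mol = 2.912 mol
Smallest is Cr at 0.9706 mol; normalising gives Cr 1.000, H 3.000, O 3.000
→ CrH3O3

CrH3O3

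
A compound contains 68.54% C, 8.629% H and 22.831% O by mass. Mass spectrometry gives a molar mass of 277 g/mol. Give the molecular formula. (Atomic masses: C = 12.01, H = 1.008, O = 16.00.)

Assume 100 g: 68.54 g C, 8.629 g H, 22.831 g O.
Moles — C: 68.54 / 12.01 = 5.707 mol; H: 8.629 / 1.008 = 8.561 mol; O: 22.831 / 16.00 = 1.427 mol
Divide by the smallest (1.427 mol O): C 3.999, H 5.999, O 1.000
Ratio ≈ 4:6:1, so the empirical formula is C4H6O
Empirical-formula mass = 70.09 g/mol
n = 277 / 70.09 = 3.95 ≈ 4
Molecular formula = (C4H6O)×4 = C16H24O4

C16H24O4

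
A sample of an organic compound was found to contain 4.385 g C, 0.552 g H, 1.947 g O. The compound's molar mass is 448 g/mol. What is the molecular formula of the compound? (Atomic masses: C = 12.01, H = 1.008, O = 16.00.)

C: 4.385 g ÷ 12.01 g/mol = 0.3651 mol
H: 0.552 g ÷ 1.008 g/mol = 0.5476 mol
O: 1.947 g ÷ 16.00 g/mol = 0.1217 mol
Divide by the smallest (0.1217 mol O): C 3.000, H 4.500, O 1.000
Multiply by 2: C 6.00, H 9.00, O 2.00 → C6H9O2
Empirical-formula mass = 113.13 g/mol
n = 448 / 113.13 = 3.96 ≈ 4
Molecular formula = (C6H9O2)×4 = C24H36O8

C24H36O8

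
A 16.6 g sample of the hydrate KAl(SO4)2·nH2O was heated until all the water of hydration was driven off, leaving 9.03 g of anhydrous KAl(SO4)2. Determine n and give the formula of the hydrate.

Mass of water lost = 16.6 − 9.03 = 7.57 g → 7.57 / 18.02 = 0.4201 mol H2O
Molar mass of KAl(SO4)2 = 258.22 g/mol → mol KAl(SO4)2 = 9.03 / 258.22 = 0.03497
n = 0.4201 / 0.03497 = 12.01 ≈ 12 → KAl(SO4)2·12H2O

KAl(SO4)2·12H2O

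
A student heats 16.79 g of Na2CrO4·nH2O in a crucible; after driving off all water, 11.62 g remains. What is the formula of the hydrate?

Na2CrO4·4H2O

Mass of water lost = 16.79 − 11.62 = 5.17 g → 5.17 / 18.02 = 0.2869 mol H2O
Molar mass of Na2CrO4 = 161.98 g/mol → mol Na2CrO4 = 11.62 / 161.98 = 0.07174
n = 0.2869 / 0.07174 = 4.00 ≈ 4 → Na2CrO4·4H2O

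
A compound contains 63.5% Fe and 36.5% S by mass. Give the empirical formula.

Assume 100 g: 63.5 g Fe, 36.5 g S.
Moles — Fe: 63.5 / 55.85 = 1.137 mol; S: 36.5 / 32.07 = 1.138 mol
Smallest is Fe at 1.137 mol; normalising gives Fe 1.000, S 1.001
≈ 1:1 → FeS

FeS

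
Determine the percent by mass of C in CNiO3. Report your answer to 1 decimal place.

10.1%

Molar mass = 1(12.01) + 1(58.69) + 3(16.00) = 118.700 g/mol
Mass of C per mole = 1 × 12.01 = 12.010 g
% C = 12.010 / 118.700 × 100 = 10.1%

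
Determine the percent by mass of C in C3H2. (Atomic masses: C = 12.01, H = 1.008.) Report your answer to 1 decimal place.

Molar mass = 3(12.01) + 2(1.008) = 38.046 g/mol
Mass of C per mole = 3 × 12.01 = 36.030 g
% C = 36.030 / 38.046 × 100 = 94.7%

94.7%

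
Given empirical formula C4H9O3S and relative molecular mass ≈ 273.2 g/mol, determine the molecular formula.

Empirical-formula mass = 137.18 g/mol
n = 273.2 / 137.18 = 1.99 ≈ 2
Molecular formula = (C4H9O3S)2 = C8H18O6S2

C8H18O6S2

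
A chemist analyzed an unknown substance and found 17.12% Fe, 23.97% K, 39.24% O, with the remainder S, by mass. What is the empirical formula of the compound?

FeK2O8S2

Assume 100 g: 17.12 g Fe, 23.97 g K, 39.24 g O, 19.67 g S.
Moles — Fe: 17.12 / 55.85 = 0.3065 mol; K: 23.97 / 39.10 = 0.613 mol; O: 39.24 / 16.00 = 2.453 mol; S: 19.67 / 32.07 = 0.6133 mol
Divide by the smallest (0.3065 mol Fe): Fe 1.000, K 2.000, O 8.001, S 2.001
Ratio ≈ 1:2:8:2, so the empirical formula is FeK2O8S2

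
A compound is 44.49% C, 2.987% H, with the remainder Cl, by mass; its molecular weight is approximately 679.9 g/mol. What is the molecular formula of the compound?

C25H20Cl10

Assume 100 g: 44.49 g C, 2.987 g H, 52.523 g Cl.
n(C) = 44.49/12.01 = 3.704, n(H) = 2.987/1.008 = 2.963, n(Cl) = 52.523/35.45 = 1.482
Divide by the smallest (1.482 mol Cl): C 2.500, H 2.000, Cl 1.000
Scaling by 2: C 5.00, H 4.00, Cl 2.00 → C5H4Cl2
Empirical-formula mass = 134.98 g/mol
n = 679.9 / 134.98 = 5.04 ≈ 5
Molecular formula = (C5H4Cl2)×5 = C25H20Cl10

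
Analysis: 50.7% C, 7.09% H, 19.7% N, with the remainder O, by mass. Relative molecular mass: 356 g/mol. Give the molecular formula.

Assume 100 g: 50.7 g C, 7.09 g H, 19.7 g N, 22.51 g O.
C: 50.7 g ÷ 12.01 g/mol = 4.221 mol
H: 7.09 g ÷ 1.008 g/mol = 7.034 mol
N: 19.7 g ÷ 14.01 g/mol = 1.406 mol
O: 22.51 g ÷ 16.00 g/mol = 1.407 mol
Ratios (÷ 1.406): C 3.002, H 5.002, N 1.000, O 1.001
Ratio ≈ 3:5:1:1, so the empirical formula is C3H5NO
Empirical-formula mass = 71.08 g/mol
n = 356 / 71.08 = 5.01 ≈ 5
Molecular formula = (C3H5NO)×5 = C15H25N5O5

C15H25N5O5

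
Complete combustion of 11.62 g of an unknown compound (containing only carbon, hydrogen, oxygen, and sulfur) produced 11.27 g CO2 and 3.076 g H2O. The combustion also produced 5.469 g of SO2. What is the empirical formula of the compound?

C3H4O4S

mol C = 11.27 / 44.01 = 0.2561; mass C = 0.2561 × 12.01 = 3.075 g
mol H = 2 × (3.076 / 18.02) = 0.3414; mass H = 0.3414 × 1.008 = 0.3441 g
mol S = 5.469 / 64.07 = 0.08536; mass S = 2.737 g
mass O = 11.62 − (6.157) = 5.463 g → mol O = 0.3414
Divide by the smallest (0.08536 mol S): C 3.000, H 4.000, O 4.000, S 1.000
Ratio ≈ 3:4:4:1, so the empirical formula is C3H4O4S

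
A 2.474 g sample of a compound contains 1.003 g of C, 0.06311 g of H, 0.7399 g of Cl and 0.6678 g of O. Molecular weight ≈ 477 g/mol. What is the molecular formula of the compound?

C16H12Cl4O8

n(C) = 1.003/12.01 = 0.08351, n(H) = 0.06311/1.008 = 0.06261, n(Cl) = 0.7399/35.45 = 0.02087, n(O) = 0.6678/16.00 = 0.04174
Divide by the smallest (0.02087 mol Cl): C 4.001, H 3.000, Cl 1.000, O 2.000
≈ 4:3:1:2 → C4H3ClO2
Empirical-formula mass = 118.51 g/mol
n = 477 / 118.51 = 4.02 ≈ 4
Molecular formula = (C4H3ClO2)×4 = C16H12Cl4O8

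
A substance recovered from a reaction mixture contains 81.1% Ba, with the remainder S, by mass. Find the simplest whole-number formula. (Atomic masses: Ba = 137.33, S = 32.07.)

BaS

Assume 100 g: 81.1 g Ba, 18.9 g S.
n(Ba) = 81.1/137.33 = 0.5905, n(S) = 18.9/32.07 = 0.5893
Divide by the smallest (0.5893 mol S): Ba 1.002, S 1.000
→ BaS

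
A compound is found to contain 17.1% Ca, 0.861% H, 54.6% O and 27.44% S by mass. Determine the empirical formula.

Assume 100 g: 17.1 g Ca, 0.861 g H, 54.6 g O, 27.44 g S.
Ca: 17.1 g ÷ 40.08 g/mol = 0.4266 mol
H: 0.861 g ÷ 1.008 g/mol = 0.8542 mol
O: 54.6 g ÷ 16.00 g/mol = 3.413 mol
S: 27.44 g ÷ 32.07 g/mol = 0.8556 mol
Smallest is Ca at 0.4266 mol; normalising gives Ca 1.000, H 2.002, O 7.998, S 2.005
Ratio ≈ 1:2:8:2, so the empirical formula is CaH2O8S2

CaH2O8S2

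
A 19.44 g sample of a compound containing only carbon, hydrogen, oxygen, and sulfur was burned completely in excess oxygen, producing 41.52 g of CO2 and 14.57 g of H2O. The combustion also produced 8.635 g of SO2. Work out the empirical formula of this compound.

mol C = 41.52 / 44.01 = 0.9434; mass C = 0.9434 × 12.01 = 11.33 g
mol H = 2 × (14.57 / 18.02) = 1.617; mass H = 1.617 × 1.008 = 1.630 g
mol S = 8.635 / 64.07 = 0.1348; mass S = 4.322 g
mass O = 19.44 − (17.28) = 2.157 g → mol O = 0.1348
Ratios (÷ 0.1348): C 7.000, H 11.999, O 1.000, S 1.000
Ratio ≈ 7:12:1:1, so the empirical formula is C7H12OS

C7H12OS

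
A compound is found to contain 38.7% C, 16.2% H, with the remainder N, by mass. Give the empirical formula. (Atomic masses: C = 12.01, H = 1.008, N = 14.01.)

CH5N

Assume 100 g: 38.7 g C, 16.2 g H, 45.1 g N.
Moles — C: 38.7 / 12.01 = 3.222 mol; H: 16.2 / 1.008 = 16.07 mol; N: 45.1 / 14.01 = 3.219 mol
Ratios (÷ 3.219): C 1.001, H 4.992, N 1.000
≈ 1:5:1 → CH5N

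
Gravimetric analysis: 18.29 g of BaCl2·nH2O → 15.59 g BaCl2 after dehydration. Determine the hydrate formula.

BaCl2·2H2O

Mass of water lost = 18.29 − 15.59 = 2.7 g → 2.7 / 18.02 = 0.1498 mol H2O
Molar mass of BaCl2 = 208.23 g/mol → mol BaCl2 = 15.59 / 208.23 = 0.07487
n = 0.1498 / 0.07487 = 2.00 ≈ 2 → BaCl2·2H2O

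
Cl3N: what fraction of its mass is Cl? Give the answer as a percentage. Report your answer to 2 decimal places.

88.36%

Molar mass = 3(35.45) + 1(14.01) = 120.360 g/mol
Mass of Cl per mole = 3 × 35.45 = 106.350 g
% Cl = 106.350 / 120.360 × 100 = 88.36%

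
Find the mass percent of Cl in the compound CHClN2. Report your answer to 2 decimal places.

46.35%

Molar mass = 1(12.01) + 1(1.008) + 1(35.45) + 2(14.01) = 76.488 g/mol
Mass of Cl per mole = 1 × 35.45 = 35.450 g
% Cl = 35.450 / 76.488 × 100 = 46.35%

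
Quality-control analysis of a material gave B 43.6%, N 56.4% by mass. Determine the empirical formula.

Assume 100 g: 43.6 g B, 56.4 g N.
Moles — B: 43.6 / 10.81 = 4.033 mol; N: 56.4 / 14.01 = 4.026 mol
Smallest is N at 4.026 mol; normalising gives B 1.002, N 1.000
≈ 1:1 → BN

BN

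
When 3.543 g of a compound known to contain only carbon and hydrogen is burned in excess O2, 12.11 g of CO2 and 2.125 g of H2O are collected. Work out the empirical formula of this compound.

mol C = 12.11 / 44.01 = 0.2752; mass C = 0.2752 × 12.01 = 3.305 g
mol H = 2 × (2.125 / 18.02) = 0.2358; mass H = 0.2358 × 1.008 = 0.2377 g
Ratios (÷ 0.2358): C 1.167, H 1.000
Multiply by 6: C 7.00, H 6.00 → C7H6

C7H6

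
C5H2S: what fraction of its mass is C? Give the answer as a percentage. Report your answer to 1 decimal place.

Molar mass = 5(12.01) + 2(1.008) + 1(32.07) = 94.136 g/mol
Mass of C per mole = 5 × 12.01 = 60.050 g
% C = 60.050 / 94.136 × 100 = 63.8%

63.8%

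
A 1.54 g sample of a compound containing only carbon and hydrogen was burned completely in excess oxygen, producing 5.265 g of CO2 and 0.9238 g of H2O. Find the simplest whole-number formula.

C7H6

mol C = 5.265 / 44.01 = 0.1196; mass C = 0.1196 × 12.01 = 1.437 g
mol H = 2 × (0.9238 / 18.02) = 0.1025; mass H = 0.1025 × 1.008 = 0.1034 g
Divide by the smallest (0.1025 mol H): C 1.167, H 1.000
Scaling by 6: C 7.00, H 6.00 → C7H6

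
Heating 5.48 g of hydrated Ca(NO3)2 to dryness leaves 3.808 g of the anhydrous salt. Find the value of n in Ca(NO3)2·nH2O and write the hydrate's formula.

Mass of water lost = 5.48 − 3.808 = 1.672 g → 1.672 / 18.02 = 0.09279 mol H2O
Molar mass of Ca(NO3)2 = 164.10 g/mol → mol Ca(NO3)2 = 3.808 / 164.10 = 0.02321
n = 0.09279 / 0.02321 = 4.00 ≈ 4 → Ca(NO3)2·4H2O

Ca(NO3)2·4H2O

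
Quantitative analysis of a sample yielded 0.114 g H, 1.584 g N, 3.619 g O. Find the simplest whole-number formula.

n(H) = 0.114/1.008 = 0.1131, n(N) = 1.584/14.01 = 0.1131, n(O) = 3.619/16.00 = 0.2262
Divide by the smallest (0.1131 mol N): H 1.000, N 1.000, O 2.001
≈ 1:1:2 → HNO2

HNO2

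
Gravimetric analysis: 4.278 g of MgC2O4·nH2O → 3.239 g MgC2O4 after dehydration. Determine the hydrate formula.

MgC2O4·2H2O

Mass of water lost = 4.278 − 3.239 = 1.039 g → 1.039 / 18.02 = 0.05766 mol H2O
Molar mass of MgC2O4 = 112.33 g/mol → mol MgC2O4 = 3.239 / 112.33 = 0.02883
n = 0.05766 / 0.02883 = 2.00 ≈ 2 → MgC2O4·2H2O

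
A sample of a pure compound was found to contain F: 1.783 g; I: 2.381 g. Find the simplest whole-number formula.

Moles — F: 1.783 / 19.00 = 0.09384 mol; I: 2.381 / 126.90 = 0.01876 mol
Divide by the smallest (0.01876 mol I): F 5.001, I 1.000
Ratio ≈ 5:1, so the empirical formula is F5I

F5I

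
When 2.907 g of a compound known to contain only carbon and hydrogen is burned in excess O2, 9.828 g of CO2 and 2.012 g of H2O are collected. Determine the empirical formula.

CH

mol C = 9.828 / 44.01 = 0.2233; mass C = 0.2233 × 12.01 = 2.682 g
mol H = 2 × (2.012 / 18.02) = 0.2233; mass H = 0.2233 × 1.008 = 0.2251 g
Smallest is H at 0.2233 mol; normalising gives C 1.000, H 1.000
≈ 1:1 → CH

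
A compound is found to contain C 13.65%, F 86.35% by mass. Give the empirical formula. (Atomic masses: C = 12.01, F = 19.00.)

CF4

Assume 100 g: 13.65 g C, 86.35 g F.
Moles — C: 13.65 / 12.01 = 1.137 mol; F: 86.35 / 19.00 = 4.545 mol
Ratios (÷ 1.137): C 1.000, F 3.999
→ CF4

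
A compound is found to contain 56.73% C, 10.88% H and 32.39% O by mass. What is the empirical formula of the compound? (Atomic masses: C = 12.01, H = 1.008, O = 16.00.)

C7H16O3

Assume 100 g: 56.73 g C, 10.88 g H, 32.39 g O.
n(C) = 56.73/12.01 = 4.724, n(H) = 10.88/1.008 = 10.79, n(O) = 32.39/16.00 = 2.024
Divide by the smallest (2.024 mol O): C 2.333, H 5.332, O 1.000
Scaling by 3: C 7.00, H 16.00, O 3.00 → C7H16O3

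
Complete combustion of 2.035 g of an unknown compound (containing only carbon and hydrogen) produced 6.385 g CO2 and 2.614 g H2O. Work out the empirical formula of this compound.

mol C = 6.385 / 44.01 = 0.1451; mass C = 0.1451 × 12.01 = 1.742 g
mol H = 2 × (2.614 / 18.02) = 0.2901; mass H = 0.2901 × 1.008 = 0.2924 g
Ratios (÷ 0.1451): C 1.000, H 2.000
Ratio ≈ 1:2, so the empirical formula is CH2

CH2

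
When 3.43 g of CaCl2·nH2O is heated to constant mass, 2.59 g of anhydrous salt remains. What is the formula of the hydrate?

Mass of water lost = 3.43 − 2.59 = 0.84 g → 0.84 / 18.02 = 0.04661 mol H2O
Molar mass of CaCl2 = 110.98 g/mol → mol CaCl2 = 2.59 / 110.98 = 0.02334
n = 0.04661 / 0.02334 = 2.00 ≈ 2 → CaCl2·2H2O

CaCl2·2H2O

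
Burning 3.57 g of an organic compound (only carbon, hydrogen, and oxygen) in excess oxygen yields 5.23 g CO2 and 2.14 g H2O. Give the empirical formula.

CH2O

mol C = 5.23 / 44.01 = 0.1188; mass C = 0.1188 × 12.01 = 1.427 g
mol H = 2 × (2.14 / 18.02) = 0.2375; mass H = 0.2375 × 1.008 = 0.2394 g
mass O = 3.57 − (1.667) = 1.903 g → mol O = 0.1190
Divide by the smallest (0.1188 mol C): C 1.000, H 1.999, O 1.001
→ CH2O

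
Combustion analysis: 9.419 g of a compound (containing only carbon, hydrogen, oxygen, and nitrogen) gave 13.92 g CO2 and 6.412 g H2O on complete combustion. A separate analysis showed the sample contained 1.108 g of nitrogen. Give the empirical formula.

C4H9NO3

mol C = 13.92 / 44.01 = 0.3163; mass C = 0.3163 × 12.01 = 3.799 g
mol H = 2 × (6.412 / 18.02) = 0.7117; mass H = 0.7117 × 1.008 = 0.7173 g
mol N = 1.108 / 14.01 = 0.07909
mass O = 9.419 − (5.624) = 3.795 g → mol O = 0.2372
Smallest is N at 0.07909 mol; normalising gives C 3.999, H 8.998, N 1.000, O 2.999
≈ 4:9:1:3 → C4H9NO3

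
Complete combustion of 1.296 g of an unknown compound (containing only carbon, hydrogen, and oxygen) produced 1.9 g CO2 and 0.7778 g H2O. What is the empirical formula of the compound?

CH2O

mol C = 1.9 / 44.01 = 0.04317; mass C = 0.04317 × 12.01 = 0.5185 g
mol H = 2 × (0.7778 / 18.02) = 0.08633; mass H = 0.08633 × 1.008 = 0.08702 g
mass O = 1.296 − (0.6055) = 0.6905 g → mol O = 0.04316
Smallest is O at 0.04316 mol; normalising gives C 1.000, H 2.000, O 1.000
→ CH2O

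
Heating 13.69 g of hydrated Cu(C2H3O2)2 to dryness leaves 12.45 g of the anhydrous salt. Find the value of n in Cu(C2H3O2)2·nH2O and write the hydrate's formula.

Mass of water lost = 13.69 − 12.45 = 1.24 g → 1.24 / 18.02 = 0.06881 mol H2O
Molar mass of Cu(C2H3O2)2 = 181.64 g/mol → mol Cu(C2H3O2)2 = 12.45 / 181.64 = 0.06854
n = 0.06881 / 0.06854 = 1.00 ≈ 1 → Cu(C2H3O2)2·H2O

Cu(C2H3O2)2·H2O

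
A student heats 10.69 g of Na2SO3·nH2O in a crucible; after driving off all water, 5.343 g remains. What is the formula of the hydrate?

Na2SO3·7H2O

Mass of water lost = 10.69 − 5.343 = 5.347 g → 5.347 / 18.02 = 0.2967 mol H2O
Molar mass of Na2SO3 = 126.05 g/mol → mol Na2SO3 = 5.343 / 126.05 = 0.04239
n = 0.2967 / 0.04239 = 7.00 ≈ 7 → Na2SO3·7H2O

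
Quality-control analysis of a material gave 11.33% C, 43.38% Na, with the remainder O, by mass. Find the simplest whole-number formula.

CNa2O3

Assume 100 g: 11.33 g C, 43.38 g Na, 45.29 g O.
C: 11.33 g ÷ 12.01 g/mol = 0.9434 mol
Na: 43.38 g ÷ 22.99 g/mol = 1.887 mol
O: 45.29 g ÷ 16.00 g/mol = 2.831 mol
Ratios (÷ 0.9434): C 1.000, Na 2.000, O 3.001
Ratio ≈ 1:2:3, so the empirical formula is CNa2O3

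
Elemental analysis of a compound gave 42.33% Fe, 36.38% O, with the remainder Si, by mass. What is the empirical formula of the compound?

FeO3Si

Assume 100 g: 42.33 g Fe, 36.38 g O, 21.29 g Si.
n(Fe) = 42.33/55.85 = 0.7579, n(O) = 36.38/16.00 = 2.274, n(Si) = 21.29/28.09 = 0.7579
Divide by the smallest (0.7579 mol Si): Fe 1.000, O 3.000, Si 1.000
≈ 1:3:1 → FeO3Si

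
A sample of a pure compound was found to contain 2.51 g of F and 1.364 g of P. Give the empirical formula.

Moles — F: 2.51 / 19.00 = 0.1321 mol; P: 1.364 / 30.97 = 0.04404 mol
Smallest is P at 0.04404 mol; normalising gives F 2.999, P 1.000
Ratio ≈ 3:1, so the empirical formula is F3P

F3P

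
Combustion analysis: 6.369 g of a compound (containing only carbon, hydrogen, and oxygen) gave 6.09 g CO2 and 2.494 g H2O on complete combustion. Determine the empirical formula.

mol C = 6.09 / 44.01 = 0.1384; mass C = 0.1384 × 12.01 = 1.662 g
mol H = 2 × (2.494 / 18.02) = 0.2768; mass H = 0.2768 × 1.008 = 0.2790 g
mass O = 6.369 − (1.941) = 4.428 g → mol O = 0.2768
Smallest is C at 0.1384 mol; normalising gives C 1.000, H 2.000, O 2.000
Ratio ≈ 1:2:2, so the empirical formula is CH2O2

CH2O2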